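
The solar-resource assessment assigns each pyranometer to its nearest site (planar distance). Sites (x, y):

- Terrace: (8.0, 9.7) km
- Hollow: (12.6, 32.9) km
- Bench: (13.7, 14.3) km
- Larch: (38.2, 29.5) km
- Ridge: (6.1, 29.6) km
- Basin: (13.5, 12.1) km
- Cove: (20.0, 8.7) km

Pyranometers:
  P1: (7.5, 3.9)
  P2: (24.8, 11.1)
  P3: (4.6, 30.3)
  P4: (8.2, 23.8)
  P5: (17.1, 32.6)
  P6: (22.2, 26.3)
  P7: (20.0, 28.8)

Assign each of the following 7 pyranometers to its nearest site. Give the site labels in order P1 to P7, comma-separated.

P1 → Terrace (d²=33.89)
P2 → Cove (d²=28.80)
P3 → Ridge (d²=2.74)
P4 → Ridge (d²=38.05)
P5 → Hollow (d²=20.34)
P6 → Hollow (d²=135.72)
P7 → Hollow (d²=71.57)

Terrace, Cove, Ridge, Ridge, Hollow, Hollow, Hollow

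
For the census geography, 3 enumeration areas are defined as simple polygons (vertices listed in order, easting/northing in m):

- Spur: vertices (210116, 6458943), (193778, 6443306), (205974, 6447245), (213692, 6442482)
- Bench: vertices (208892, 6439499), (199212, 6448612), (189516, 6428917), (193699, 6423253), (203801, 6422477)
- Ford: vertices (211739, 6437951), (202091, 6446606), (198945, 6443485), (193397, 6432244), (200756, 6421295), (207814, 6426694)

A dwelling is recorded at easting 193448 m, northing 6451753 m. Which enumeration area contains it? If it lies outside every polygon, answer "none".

Cast a ray rightward from (193448, 6451753). For each polygon, the edges (by vertex number in listed order) whose endpoints lie on opposite sides of northing = 6451753, where each meets that height, and whether that is right or left of the point:
Spur: 1–2 at easting≈202603.7 (right), 4–1 at easting≈211678.0 (right) → 2 crossings.
Bench: no edge straddles that height → 0 crossings.
Ford: no edge straddles that height → 0 crossings.
All counts are even, so the point lies outside every listed polygon.

none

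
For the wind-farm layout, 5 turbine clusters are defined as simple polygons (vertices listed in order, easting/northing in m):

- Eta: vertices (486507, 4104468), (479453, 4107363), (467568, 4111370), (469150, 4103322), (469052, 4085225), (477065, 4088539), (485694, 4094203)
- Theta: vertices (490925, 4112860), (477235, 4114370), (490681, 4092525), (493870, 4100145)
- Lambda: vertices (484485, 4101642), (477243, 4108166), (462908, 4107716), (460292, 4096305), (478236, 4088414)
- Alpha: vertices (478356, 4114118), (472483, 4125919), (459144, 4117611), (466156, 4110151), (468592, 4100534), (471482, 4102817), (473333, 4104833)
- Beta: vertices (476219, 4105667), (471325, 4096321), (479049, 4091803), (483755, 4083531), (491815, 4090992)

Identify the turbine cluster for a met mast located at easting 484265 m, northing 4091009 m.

Cast a ray rightward from (484265, 4091009). For each polygon, the edges (by vertex number in listed order) whose endpoints lie on opposite sides of northing = 4091009, where each meets that height, and whether that is right or left of the point:
Eta: 4–5 at easting≈469083.3 (left), 6–7 at easting≈480828.0 (left) → 0 crossings.
Theta: no edge straddles that height → 0 crossings.
Lambda: 4–5 at easting≈472335.0 (left), 5–1 at easting≈479461.9 (left) → 0 crossings.
Alpha: no edge straddles that height → 0 crossings.
Beta: 3–4 at easting≈479500.7 (left), 5–1 at easting≈491796.9 (right) → 1 crossing.
Only Beta has an odd count, so the point is inside Beta.

Beta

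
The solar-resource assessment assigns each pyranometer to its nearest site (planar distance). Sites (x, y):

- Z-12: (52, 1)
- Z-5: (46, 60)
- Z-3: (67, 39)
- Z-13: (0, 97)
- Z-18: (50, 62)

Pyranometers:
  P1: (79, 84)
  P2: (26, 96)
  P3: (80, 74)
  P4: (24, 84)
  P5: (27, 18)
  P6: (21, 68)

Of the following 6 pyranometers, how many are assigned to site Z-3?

P1 → Z-18
P2 → Z-13
P3 → Z-18
P4 → Z-13
P5 → Z-12
P6 → Z-5
0 of the 6 go to Z-3.

0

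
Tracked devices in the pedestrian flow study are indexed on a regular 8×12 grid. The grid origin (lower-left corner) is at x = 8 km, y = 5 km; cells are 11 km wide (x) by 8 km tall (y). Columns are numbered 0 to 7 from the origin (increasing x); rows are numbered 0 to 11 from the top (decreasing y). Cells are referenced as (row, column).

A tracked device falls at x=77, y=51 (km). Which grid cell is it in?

Column index: ⌊(77 − 8) / 11⌋ = ⌊6.273⌋ = 6
Row offset from origin: ⌊(51 − 5) / 8⌋ = ⌊5.750⌋ = 5 → row 6 (counted from top)

(6, 6)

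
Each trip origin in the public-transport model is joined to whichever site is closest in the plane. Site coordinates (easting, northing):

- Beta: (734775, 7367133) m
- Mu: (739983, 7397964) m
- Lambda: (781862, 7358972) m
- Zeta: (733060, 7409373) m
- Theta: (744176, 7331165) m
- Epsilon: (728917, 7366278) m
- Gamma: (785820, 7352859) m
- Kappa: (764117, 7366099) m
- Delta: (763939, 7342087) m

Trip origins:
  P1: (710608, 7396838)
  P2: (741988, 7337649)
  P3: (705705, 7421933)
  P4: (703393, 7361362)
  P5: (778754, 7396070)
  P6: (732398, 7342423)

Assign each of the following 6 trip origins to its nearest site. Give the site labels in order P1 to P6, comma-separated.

P1 → Zeta (d²=661218529.00)
P2 → Theta (d²=46829600.00)
P3 → Zeta (d²=906049625.00)
P4 → Epsilon (d²=675641632.00)
P5 → Kappa (d²=1112502610.00)
P6 → Theta (d²=265463848.00)

Zeta, Theta, Zeta, Epsilon, Kappa, Theta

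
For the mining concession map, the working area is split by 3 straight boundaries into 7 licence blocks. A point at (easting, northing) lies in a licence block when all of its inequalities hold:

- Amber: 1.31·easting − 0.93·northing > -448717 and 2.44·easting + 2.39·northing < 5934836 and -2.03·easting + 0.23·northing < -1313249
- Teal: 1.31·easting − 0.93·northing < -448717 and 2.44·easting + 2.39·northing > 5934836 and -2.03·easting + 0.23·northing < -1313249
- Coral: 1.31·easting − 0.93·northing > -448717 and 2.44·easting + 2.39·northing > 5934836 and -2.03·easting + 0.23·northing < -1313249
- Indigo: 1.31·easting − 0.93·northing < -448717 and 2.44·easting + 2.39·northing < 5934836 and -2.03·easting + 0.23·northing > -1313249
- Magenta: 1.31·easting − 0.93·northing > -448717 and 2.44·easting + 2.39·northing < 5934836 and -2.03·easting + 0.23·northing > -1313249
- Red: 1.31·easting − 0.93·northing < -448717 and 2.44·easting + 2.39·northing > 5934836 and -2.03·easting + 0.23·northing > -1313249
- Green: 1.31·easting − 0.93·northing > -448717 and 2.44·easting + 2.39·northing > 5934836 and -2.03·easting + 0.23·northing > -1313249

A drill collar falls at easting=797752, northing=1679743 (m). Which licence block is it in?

Red

1.31·797752 − 0.93·1679743 = -517105.870, which is < -448717
2.44·797752 + 2.39·1679743 = 5961100.650, which is > 5934836
-2.03·797752 + 0.23·1679743 = -1233095.670, which is > -1313249
This sign pattern matches Red.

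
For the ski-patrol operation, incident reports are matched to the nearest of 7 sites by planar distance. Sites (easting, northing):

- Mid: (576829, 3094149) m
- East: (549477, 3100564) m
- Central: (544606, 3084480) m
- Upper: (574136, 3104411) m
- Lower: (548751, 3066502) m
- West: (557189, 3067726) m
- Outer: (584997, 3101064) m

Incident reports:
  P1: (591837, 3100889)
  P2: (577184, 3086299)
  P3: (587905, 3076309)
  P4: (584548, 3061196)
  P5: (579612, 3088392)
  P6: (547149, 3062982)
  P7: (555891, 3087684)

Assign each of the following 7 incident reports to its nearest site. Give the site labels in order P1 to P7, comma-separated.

P1 → Outer (d²=46816225.00)
P2 → Mid (d²=61748525.00)
P3 → Mid (d²=440943376.00)
P4 → West (d²=791155781.00)
P5 → Mid (d²=40888138.00)
P6 → Lower (d²=14956804.00)
P7 → Central (d²=137616841.00)

Outer, Mid, Mid, West, Mid, Lower, Central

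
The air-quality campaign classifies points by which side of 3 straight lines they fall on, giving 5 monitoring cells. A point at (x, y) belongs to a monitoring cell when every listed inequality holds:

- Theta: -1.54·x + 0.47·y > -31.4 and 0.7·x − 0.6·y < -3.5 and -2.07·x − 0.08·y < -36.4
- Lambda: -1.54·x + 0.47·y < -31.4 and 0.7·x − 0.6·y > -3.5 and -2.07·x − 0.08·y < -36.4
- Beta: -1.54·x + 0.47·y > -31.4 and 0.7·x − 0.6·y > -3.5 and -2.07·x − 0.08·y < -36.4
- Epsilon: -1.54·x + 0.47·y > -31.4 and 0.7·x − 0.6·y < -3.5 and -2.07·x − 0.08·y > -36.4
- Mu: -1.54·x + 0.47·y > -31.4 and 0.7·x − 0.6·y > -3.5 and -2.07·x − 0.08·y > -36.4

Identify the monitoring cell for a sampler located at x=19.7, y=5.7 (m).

-1.54·19.7 + 0.47·5.7 = -27.659, which is > -31.4
0.7·19.7 − 0.6·5.7 = 10.370, which is > -3.5
-2.07·19.7 − 0.08·5.7 = -41.235, which is < -36.4
This sign pattern matches Beta.

Beta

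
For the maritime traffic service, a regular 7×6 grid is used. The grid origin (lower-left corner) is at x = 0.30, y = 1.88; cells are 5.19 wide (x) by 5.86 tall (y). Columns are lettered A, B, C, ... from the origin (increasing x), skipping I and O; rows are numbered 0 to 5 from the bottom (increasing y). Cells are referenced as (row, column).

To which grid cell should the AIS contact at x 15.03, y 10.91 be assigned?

(1, C)

Column index: ⌊(15.03 − 0.30) / 5.19⌋ = ⌊2.838⌋ = 2 → column C
Row offset from origin: ⌊(10.91 − 1.88) / 5.86⌋ = ⌊1.541⌋ = 1 → row 1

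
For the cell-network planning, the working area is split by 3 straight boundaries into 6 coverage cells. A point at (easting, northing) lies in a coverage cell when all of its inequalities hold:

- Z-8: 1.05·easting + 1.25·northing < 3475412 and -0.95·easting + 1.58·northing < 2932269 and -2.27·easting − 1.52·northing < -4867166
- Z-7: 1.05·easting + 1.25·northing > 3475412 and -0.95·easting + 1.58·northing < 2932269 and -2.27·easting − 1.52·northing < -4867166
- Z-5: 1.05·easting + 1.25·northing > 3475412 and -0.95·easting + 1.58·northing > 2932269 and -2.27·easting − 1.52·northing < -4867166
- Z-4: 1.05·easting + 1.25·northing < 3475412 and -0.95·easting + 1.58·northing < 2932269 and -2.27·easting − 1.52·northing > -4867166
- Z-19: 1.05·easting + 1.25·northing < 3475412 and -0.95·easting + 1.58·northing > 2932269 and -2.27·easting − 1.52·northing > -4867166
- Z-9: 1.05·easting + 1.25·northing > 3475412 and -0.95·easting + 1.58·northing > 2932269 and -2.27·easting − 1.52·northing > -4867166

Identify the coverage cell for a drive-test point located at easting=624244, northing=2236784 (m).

Z-19

1.05·624244 + 1.25·2236784 = 3451436.200, which is < 3475412
-0.95·624244 + 1.58·2236784 = 2941086.920, which is > 2932269
-2.27·624244 − 1.52·2236784 = -4816945.560, which is > -4867166
This sign pattern matches Z-19.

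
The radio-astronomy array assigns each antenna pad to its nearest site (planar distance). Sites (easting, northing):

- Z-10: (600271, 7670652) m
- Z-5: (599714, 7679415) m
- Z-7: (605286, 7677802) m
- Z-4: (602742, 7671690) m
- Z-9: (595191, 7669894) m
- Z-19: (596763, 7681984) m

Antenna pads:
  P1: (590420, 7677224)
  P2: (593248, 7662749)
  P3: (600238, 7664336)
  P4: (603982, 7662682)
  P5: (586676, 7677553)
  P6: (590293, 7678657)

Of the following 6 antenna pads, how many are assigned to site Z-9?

1

P1 → Z-19
P2 → Z-9
P3 → Z-10
P4 → Z-10
P5 → Z-19
P6 → Z-19
1 of the 6 goes to Z-9.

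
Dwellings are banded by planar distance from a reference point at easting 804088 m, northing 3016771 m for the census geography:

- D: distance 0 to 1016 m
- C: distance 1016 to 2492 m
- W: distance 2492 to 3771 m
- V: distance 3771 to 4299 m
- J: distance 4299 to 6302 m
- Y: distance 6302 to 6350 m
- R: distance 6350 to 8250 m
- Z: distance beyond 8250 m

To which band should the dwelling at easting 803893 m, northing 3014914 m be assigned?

C

Distance = √((803893−804088)² + (3014914−3016771)²) = √(38025.000 + 3448449.000) = 1867.210 m.
1016 ≤ 1867.210 < 2492 → C.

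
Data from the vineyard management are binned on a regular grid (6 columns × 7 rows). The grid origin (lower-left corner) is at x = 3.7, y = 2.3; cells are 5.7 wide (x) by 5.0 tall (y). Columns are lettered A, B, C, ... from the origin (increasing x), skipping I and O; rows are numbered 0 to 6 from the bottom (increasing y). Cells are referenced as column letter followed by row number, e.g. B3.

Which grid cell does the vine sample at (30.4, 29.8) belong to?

Column index: ⌊(30.4 − 3.7) / 5.7⌋ = ⌊4.684⌋ = 4 → column E
Row offset from origin: ⌊(29.8 − 2.3) / 5.0⌋ = ⌊5.500⌋ = 5 → row 5

E5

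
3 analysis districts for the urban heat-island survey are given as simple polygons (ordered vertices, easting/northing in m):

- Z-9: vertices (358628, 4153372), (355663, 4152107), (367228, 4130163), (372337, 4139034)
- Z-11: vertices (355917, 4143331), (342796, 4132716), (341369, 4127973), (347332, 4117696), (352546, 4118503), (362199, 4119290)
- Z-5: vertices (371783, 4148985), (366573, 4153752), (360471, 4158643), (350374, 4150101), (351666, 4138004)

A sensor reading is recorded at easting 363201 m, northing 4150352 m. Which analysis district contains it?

Z-5

Cast a ray rightward from (363201, 4150352). For each polygon, the edges (by vertex number in listed order) whose endpoints lie on opposite sides of northing = 4150352, where each meets that height, and whether that is right or left of the point:
Z-9: 2–3 at easting≈356587.9 (left), 4–1 at easting≈361515.5 (left) → 0 crossings.
Z-11: no edge straddles that height → 0 crossings.
Z-5: 1–2 at easting≈370289.0 (right), 3–4 at easting≈350670.7 (left) → 1 crossing.
Only Z-5 has an odd count, so the point is inside Z-5.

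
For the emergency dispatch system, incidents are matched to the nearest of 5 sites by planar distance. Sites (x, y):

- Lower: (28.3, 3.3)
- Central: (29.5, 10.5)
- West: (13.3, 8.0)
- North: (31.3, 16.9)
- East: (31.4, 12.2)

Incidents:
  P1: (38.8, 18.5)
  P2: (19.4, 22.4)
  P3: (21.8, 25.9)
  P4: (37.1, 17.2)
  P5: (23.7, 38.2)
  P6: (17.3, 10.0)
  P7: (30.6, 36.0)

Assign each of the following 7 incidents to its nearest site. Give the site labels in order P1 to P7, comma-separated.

P1 → North (d²=58.81)
P2 → North (d²=171.86)
P3 → North (d²=171.25)
P4 → North (d²=33.73)
P5 → North (d²=511.45)
P6 → West (d²=20.00)
P7 → North (d²=365.30)

North, North, North, North, North, West, North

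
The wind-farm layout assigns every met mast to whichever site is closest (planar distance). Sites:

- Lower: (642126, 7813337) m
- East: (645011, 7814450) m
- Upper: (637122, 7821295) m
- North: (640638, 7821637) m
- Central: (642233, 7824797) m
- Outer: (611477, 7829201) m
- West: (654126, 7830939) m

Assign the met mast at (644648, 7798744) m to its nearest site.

Lower

Squared distances to each site:
Lower: 219316133.000; East: 246810205.000; Upper: 565188277.000; North: 540169549.000; Central: 684591034.000; Outer: 2027944090.000; West: 1126350509.000.
Minimum at Lower.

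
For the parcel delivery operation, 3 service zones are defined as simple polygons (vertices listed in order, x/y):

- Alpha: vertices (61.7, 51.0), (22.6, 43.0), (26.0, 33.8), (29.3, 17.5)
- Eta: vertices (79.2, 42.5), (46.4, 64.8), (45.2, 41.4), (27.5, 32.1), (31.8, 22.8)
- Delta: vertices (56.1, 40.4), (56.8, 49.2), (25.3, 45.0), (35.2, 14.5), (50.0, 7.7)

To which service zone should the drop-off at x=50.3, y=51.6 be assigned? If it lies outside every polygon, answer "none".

Cast a ray rightward from (50.3, 51.6). For each polygon, the edges (by vertex number in listed order) whose endpoints lie on opposite sides of y = 51.6, where each meets that height, and whether that is right or left of the point:
Alpha: no edge straddles that height → 0 crossings.
Eta: 1–2 at x≈65.82 (right), 2–3 at x≈45.72 (left) → 1 crossing.
Delta: no edge straddles that height → 0 crossings.
Only Eta has an odd count, so the point is inside Eta.

Eta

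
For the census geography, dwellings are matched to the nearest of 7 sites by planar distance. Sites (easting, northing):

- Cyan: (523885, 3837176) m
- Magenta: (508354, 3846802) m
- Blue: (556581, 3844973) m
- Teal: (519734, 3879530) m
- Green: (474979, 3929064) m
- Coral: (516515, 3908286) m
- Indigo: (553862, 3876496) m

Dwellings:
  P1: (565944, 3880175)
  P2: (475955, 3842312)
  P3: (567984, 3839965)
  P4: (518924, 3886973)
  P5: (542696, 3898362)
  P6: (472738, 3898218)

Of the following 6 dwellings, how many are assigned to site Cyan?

0

P1 → Indigo
P2 → Magenta
P3 → Blue
P4 → Teal
P5 → Indigo
P6 → Green
0 of the 6 go to Cyan.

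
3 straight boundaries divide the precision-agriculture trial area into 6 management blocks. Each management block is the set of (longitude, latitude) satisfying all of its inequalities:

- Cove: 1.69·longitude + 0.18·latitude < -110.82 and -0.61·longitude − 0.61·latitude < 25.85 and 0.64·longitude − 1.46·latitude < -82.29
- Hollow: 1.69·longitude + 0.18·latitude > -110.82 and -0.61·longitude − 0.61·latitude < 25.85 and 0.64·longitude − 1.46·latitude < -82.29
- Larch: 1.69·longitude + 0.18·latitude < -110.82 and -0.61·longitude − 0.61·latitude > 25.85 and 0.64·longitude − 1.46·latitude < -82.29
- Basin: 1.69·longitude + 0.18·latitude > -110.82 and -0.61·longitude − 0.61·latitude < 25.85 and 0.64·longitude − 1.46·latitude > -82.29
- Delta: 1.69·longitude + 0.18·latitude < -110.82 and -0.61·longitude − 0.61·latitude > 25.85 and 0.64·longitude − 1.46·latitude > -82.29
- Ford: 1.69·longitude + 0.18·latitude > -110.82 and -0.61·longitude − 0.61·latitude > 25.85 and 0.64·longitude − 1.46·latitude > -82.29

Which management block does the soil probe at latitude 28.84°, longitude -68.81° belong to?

Cove

1.69·-68.81 + 0.18·28.84 = -111.098, which is < -110.82
-0.61·-68.81 − 0.61·28.84 = 24.382, which is < 25.85
0.64·-68.81 − 1.46·28.84 = -86.145, which is < -82.29
This sign pattern matches Cove.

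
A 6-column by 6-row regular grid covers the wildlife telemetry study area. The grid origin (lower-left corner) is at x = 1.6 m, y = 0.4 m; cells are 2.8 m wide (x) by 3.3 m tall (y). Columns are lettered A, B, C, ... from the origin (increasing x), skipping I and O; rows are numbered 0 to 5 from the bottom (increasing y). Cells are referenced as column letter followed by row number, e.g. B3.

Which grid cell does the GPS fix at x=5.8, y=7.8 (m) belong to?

Column index: ⌊(5.8 − 1.6) / 2.8⌋ = ⌊1.500⌋ = 1 → column B
Row offset from origin: ⌊(7.8 − 0.4) / 3.3⌋ = ⌊2.242⌋ = 2 → row 2

B2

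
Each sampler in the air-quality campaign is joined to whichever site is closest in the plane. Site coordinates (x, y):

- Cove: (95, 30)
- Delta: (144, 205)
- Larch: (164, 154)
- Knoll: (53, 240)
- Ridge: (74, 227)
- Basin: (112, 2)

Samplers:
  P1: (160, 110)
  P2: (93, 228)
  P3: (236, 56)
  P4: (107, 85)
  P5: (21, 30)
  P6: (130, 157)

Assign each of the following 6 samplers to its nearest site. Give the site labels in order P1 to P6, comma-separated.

Larch, Ridge, Larch, Cove, Cove, Larch

P1 → Larch (d²=1952.00)
P2 → Ridge (d²=362.00)
P3 → Larch (d²=14788.00)
P4 → Cove (d²=3169.00)
P5 → Cove (d²=5476.00)
P6 → Larch (d²=1165.00)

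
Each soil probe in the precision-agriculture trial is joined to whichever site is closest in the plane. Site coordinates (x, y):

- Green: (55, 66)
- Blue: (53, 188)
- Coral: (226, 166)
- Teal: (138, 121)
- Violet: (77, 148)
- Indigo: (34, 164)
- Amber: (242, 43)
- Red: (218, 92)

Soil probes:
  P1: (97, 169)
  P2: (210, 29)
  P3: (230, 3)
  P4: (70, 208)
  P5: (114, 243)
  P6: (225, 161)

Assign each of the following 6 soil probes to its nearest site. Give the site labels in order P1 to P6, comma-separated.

P1 → Violet (d²=841.00)
P2 → Amber (d²=1220.00)
P3 → Amber (d²=1744.00)
P4 → Blue (d²=689.00)
P5 → Blue (d²=6746.00)
P6 → Coral (d²=26.00)

Violet, Amber, Amber, Blue, Blue, Coral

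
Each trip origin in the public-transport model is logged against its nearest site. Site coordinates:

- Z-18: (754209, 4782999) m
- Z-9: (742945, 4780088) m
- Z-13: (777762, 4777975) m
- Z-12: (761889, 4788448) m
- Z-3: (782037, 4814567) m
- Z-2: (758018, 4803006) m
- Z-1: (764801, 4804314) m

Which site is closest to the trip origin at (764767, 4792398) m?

Z-12

Squared distances to each site:
Z-18: 199812565.000; Z-9: 627735784.000; Z-13: 376892954.000; Z-12: 23885384.000; Z-3: 789717461.000; Z-2: 158078665.000; Z-1: 141992212.000.
Minimum at Z-12.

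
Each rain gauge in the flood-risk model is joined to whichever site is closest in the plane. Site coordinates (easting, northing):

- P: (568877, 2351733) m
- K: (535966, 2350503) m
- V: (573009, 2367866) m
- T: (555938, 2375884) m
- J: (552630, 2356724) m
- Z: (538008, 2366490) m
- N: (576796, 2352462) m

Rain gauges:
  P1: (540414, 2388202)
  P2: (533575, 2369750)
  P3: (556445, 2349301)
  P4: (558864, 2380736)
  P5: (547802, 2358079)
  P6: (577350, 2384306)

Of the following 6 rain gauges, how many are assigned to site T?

2

P1 → T
P2 → Z
P3 → J
P4 → T
P5 → J
P6 → V
2 of the 6 go to T.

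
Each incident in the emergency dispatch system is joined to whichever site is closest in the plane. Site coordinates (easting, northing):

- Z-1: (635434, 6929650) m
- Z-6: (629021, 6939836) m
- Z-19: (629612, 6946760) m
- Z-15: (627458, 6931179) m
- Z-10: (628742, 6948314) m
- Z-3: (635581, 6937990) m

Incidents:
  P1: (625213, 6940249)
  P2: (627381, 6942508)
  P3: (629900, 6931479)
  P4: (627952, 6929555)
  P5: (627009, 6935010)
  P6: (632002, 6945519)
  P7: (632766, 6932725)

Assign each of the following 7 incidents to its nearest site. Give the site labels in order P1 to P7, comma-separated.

P1 → Z-6 (d²=14671433.00)
P2 → Z-6 (d²=9829184.00)
P3 → Z-15 (d²=6053364.00)
P4 → Z-15 (d²=2881412.00)
P5 → Z-15 (d²=14878162.00)
P6 → Z-19 (d²=7252181.00)
P7 → Z-1 (d²=16573849.00)

Z-6, Z-6, Z-15, Z-15, Z-15, Z-19, Z-1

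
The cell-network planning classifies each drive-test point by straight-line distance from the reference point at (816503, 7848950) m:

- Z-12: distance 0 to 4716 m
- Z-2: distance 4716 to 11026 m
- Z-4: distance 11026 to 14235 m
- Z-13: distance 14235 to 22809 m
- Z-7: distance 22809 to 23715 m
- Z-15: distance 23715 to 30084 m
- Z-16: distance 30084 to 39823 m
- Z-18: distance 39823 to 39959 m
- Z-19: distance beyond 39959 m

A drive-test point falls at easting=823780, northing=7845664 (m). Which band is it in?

Z-2

Distance = √((823780−816503)² + (7845664−7848950)²) = √(52954729.000 + 10797796.000) = 7984.518 m.
4716 ≤ 7984.518 < 11026 → Z-2.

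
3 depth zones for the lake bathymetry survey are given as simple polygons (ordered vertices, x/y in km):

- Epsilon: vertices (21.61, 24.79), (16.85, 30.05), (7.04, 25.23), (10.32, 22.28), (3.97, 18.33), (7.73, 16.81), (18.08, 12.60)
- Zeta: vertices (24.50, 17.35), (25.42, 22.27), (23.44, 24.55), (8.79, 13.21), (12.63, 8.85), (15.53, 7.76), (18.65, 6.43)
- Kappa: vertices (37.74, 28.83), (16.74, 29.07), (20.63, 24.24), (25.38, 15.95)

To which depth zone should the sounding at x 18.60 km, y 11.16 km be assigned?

Cast a ray rightward from (18.60, 11.16). For each polygon, the edges (by vertex number in listed order) whose endpoints lie on opposite sides of y = 11.16, where each meets that height, and whether that is right or left of the point:
Epsilon: no edge straddles that height → 0 crossings.
Zeta: 4–5 at x≈10.596 (left), 7–1 at x≈21.184 (right) → 1 crossing.
Kappa: no edge straddles that height → 0 crossings.
Only Zeta has an odd count, so the point is inside Zeta.

Zeta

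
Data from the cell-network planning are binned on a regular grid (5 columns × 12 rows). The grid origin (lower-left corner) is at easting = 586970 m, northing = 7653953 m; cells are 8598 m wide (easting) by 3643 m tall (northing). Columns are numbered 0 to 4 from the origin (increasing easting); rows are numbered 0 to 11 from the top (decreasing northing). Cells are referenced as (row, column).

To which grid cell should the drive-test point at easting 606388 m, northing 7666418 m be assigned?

Column index: ⌊(606388 − 586970) / 8598⌋ = ⌊2.258⌋ = 2
Row offset from origin: ⌊(7666418 − 7653953) / 3643⌋ = ⌊3.422⌋ = 3 → row 8 (counted from top)

(8, 2)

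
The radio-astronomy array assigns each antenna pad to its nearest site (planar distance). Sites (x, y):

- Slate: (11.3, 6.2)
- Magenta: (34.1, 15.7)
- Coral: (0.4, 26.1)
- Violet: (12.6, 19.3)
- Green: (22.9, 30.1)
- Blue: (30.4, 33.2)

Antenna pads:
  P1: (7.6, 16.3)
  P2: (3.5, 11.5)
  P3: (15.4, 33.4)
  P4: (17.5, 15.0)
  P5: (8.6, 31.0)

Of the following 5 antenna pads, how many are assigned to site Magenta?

P1 → Violet
P2 → Slate
P3 → Green
P4 → Violet
P5 → Coral
0 of the 5 go to Magenta.

0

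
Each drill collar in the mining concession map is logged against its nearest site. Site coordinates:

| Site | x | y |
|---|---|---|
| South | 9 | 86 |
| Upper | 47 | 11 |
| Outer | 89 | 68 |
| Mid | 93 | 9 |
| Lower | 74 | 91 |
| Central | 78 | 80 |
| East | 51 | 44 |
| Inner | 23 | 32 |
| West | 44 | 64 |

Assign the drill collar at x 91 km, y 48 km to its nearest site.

Squared distances to each site:
South: 8168.000; Upper: 3305.000; Outer: 404.000; Mid: 1525.000; Lower: 2138.000; Central: 1193.000; East: 1616.000; Inner: 4880.000; West: 2465.000.
Minimum at Outer.

Outer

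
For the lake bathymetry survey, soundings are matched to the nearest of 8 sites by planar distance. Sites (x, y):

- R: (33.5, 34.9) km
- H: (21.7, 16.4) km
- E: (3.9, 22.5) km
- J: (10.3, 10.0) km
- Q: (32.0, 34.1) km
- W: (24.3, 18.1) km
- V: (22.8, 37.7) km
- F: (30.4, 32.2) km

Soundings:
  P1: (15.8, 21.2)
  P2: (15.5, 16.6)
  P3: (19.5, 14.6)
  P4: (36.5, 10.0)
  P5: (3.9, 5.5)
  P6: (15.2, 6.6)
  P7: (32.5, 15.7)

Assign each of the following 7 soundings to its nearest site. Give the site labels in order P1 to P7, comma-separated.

H, H, H, W, J, J, W

P1 → H (d²=57.85)
P2 → H (d²=38.48)
P3 → H (d²=8.08)
P4 → W (d²=214.45)
P5 → J (d²=61.21)
P6 → J (d²=35.57)
P7 → W (d²=73.00)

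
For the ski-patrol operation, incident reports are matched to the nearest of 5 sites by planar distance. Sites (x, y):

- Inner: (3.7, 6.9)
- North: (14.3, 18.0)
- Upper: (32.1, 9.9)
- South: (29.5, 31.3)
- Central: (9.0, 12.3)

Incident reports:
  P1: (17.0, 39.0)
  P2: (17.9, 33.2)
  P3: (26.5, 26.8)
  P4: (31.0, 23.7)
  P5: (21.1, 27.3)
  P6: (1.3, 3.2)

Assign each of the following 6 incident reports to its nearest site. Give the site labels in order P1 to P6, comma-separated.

South, South, South, South, South, Inner

P1 → South (d²=215.54)
P2 → South (d²=138.17)
P3 → South (d²=29.25)
P4 → South (d²=60.01)
P5 → South (d²=86.56)
P6 → Inner (d²=19.45)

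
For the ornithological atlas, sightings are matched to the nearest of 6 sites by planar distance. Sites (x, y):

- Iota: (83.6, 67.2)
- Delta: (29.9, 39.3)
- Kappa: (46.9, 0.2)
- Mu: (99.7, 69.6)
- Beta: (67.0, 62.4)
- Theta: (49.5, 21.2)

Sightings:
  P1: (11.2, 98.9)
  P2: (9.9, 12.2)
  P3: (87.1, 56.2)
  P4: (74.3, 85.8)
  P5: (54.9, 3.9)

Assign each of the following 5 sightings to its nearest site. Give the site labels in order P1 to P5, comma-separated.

Delta, Delta, Iota, Iota, Kappa

P1 → Delta (d²=3901.85)
P2 → Delta (d²=1134.41)
P3 → Iota (d²=133.25)
P4 → Iota (d²=432.45)
P5 → Kappa (d²=77.69)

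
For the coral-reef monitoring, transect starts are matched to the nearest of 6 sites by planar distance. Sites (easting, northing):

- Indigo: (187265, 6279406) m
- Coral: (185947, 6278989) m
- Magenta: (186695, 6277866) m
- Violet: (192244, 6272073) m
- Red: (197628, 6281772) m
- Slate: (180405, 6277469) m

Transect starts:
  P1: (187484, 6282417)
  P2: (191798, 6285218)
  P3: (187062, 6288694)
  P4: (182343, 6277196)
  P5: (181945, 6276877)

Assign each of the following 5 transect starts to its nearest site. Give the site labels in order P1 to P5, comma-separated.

P1 → Indigo (d²=9114082.00)
P2 → Red (d²=45863816.00)
P3 → Indigo (d²=86308153.00)
P4 → Slate (d²=3830373.00)
P5 → Slate (d²=2722064.00)

Indigo, Red, Indigo, Slate, Slate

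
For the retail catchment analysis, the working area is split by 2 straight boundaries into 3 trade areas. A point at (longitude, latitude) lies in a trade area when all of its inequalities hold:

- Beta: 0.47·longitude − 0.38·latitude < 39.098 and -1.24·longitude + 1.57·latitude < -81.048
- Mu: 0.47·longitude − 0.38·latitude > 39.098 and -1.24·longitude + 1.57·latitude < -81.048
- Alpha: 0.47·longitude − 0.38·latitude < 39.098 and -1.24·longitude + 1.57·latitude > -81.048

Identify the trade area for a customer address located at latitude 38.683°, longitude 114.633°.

Mu

0.47·114.633 − 0.38·38.683 = 39.178, which is > 39.098
-1.24·114.633 + 1.57·38.683 = -81.413, which is < -81.048
This sign pattern matches Mu.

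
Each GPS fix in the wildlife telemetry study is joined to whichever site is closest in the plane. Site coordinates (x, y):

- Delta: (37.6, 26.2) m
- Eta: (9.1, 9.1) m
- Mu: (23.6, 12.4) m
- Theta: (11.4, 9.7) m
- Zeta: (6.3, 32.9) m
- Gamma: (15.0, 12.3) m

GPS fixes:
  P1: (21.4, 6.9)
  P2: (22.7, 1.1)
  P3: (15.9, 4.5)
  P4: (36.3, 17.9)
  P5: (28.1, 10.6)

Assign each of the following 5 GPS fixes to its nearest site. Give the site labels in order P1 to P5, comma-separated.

Mu, Mu, Theta, Delta, Mu

P1 → Mu (d²=35.09)
P2 → Mu (d²=128.50)
P3 → Theta (d²=47.29)
P4 → Delta (d²=70.58)
P5 → Mu (d²=23.49)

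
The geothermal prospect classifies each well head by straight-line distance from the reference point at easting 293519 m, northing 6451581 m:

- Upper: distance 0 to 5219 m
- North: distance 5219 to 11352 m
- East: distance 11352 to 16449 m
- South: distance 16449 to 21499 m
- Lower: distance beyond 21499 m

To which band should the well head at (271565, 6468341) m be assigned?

Distance = √((271565−293519)² + (6468341−6451581)²) = √(481978116.000 + 280897600.000) = 27620.205 m.
21499 ≤ 27620.205 < ∞ → Lower.

Lower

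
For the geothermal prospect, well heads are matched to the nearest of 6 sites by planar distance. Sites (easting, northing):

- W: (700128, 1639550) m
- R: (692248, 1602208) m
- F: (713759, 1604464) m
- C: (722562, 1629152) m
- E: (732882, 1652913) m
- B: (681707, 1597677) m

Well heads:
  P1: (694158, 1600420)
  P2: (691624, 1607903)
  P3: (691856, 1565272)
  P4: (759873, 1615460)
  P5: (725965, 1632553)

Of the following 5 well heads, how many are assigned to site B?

P1 → R
P2 → R
P3 → B
P4 → C
P5 → C
1 of the 5 goes to B.

1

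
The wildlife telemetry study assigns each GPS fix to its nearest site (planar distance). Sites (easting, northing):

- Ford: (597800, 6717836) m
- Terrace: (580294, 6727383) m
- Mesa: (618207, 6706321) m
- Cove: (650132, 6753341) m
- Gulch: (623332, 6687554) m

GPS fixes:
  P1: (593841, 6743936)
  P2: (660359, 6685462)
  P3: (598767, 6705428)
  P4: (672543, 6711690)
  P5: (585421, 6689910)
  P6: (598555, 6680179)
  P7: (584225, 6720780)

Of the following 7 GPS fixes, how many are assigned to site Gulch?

P1 → Terrace
P2 → Gulch
P3 → Ford
P4 → Cove
P5 → Ford
P6 → Gulch
P7 → Terrace
2 of the 7 go to Gulch.

2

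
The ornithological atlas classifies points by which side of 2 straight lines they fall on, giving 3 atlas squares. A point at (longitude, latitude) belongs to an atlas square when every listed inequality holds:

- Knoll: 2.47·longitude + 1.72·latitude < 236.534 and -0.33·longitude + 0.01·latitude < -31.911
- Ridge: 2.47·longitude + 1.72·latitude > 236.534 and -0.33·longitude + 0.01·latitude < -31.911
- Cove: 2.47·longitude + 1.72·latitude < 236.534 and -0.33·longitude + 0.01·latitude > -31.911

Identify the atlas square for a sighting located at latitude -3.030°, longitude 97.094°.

Knoll

2.47·97.094 + 1.72·-3.030 = 234.611, which is < 236.534
-0.33·97.094 + 0.01·-3.030 = -32.071, which is < -31.911
This sign pattern matches Knoll.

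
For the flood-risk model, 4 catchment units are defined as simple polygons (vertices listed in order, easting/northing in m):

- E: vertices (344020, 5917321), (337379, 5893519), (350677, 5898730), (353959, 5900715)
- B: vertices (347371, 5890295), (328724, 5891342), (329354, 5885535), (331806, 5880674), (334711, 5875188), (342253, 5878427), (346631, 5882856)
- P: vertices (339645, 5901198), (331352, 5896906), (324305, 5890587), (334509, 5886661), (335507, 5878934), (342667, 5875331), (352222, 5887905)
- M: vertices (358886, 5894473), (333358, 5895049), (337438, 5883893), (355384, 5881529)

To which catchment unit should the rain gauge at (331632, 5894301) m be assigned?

Cast a ray rightward from (331632, 5894301). For each polygon, the edges (by vertex number in listed order) whose endpoints lie on opposite sides of northing = 5894301, where each meets that height, and whether that is right or left of the point:
E: 1–2 at easting≈337597.2 (right), 2–3 at easting≈339374.6 (right) → 2 crossings.
B: no edge straddles that height → 0 crossings.
P: 2–3 at easting≈328446.9 (left), 7–1 at easting≈346170.5 (right) → 1 crossing.
M: 2–3 at easting≈333631.6 (right), 4–1 at easting≈358839.5 (right) → 2 crossings.
Only P has an odd count, so the point is inside P.

P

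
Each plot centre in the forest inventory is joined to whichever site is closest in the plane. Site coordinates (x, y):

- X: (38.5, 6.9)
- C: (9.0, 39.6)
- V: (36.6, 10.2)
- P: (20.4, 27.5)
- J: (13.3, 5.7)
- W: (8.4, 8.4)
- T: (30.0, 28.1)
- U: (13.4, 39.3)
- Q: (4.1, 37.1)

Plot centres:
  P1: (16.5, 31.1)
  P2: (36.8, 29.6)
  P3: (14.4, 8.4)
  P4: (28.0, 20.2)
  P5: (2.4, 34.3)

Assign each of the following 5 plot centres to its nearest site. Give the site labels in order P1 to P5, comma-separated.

P, T, J, T, Q

P1 → P (d²=28.17)
P2 → T (d²=48.49)
P3 → J (d²=8.50)
P4 → T (d²=66.41)
P5 → Q (d²=10.73)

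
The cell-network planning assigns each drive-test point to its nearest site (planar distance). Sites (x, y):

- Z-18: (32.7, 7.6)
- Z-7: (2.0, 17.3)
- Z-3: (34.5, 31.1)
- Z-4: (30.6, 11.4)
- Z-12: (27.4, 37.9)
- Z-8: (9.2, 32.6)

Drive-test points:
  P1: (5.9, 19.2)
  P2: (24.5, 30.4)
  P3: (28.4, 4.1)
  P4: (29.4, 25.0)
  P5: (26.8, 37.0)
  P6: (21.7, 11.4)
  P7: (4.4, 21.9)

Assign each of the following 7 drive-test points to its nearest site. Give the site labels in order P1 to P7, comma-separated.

Z-7, Z-12, Z-18, Z-3, Z-12, Z-4, Z-7

P1 → Z-7 (d²=18.82)
P2 → Z-12 (d²=64.66)
P3 → Z-18 (d²=30.74)
P4 → Z-3 (d²=63.22)
P5 → Z-12 (d²=1.17)
P6 → Z-4 (d²=79.21)
P7 → Z-7 (d²=26.92)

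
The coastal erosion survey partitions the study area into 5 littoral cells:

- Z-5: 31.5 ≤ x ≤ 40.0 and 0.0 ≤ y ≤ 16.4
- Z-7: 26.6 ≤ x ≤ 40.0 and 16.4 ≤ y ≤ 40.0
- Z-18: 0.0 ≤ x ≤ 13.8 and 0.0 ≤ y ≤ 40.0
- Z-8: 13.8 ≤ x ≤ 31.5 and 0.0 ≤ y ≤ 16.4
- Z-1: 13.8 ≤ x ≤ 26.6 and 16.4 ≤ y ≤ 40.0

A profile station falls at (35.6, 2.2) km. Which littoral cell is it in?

Z-5

The point has x = 35.6 and y = 2.2.
Only Z-5 satisfies 31.5 ≤ x ≤ 40.0 and 0.0 ≤ y ≤ 16.4.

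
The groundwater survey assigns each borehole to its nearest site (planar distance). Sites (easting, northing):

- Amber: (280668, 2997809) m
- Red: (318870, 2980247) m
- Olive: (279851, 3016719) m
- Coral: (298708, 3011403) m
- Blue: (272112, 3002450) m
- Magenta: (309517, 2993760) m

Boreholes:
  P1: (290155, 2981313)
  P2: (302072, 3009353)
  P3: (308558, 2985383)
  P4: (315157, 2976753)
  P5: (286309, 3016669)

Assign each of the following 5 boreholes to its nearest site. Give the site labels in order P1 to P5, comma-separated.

Amber, Coral, Magenta, Red, Olive

P1 → Amber (d²=362121185.00)
P2 → Coral (d²=15518996.00)
P3 → Magenta (d²=71093810.00)
P4 → Red (d²=25994405.00)
P5 → Olive (d²=41708264.00)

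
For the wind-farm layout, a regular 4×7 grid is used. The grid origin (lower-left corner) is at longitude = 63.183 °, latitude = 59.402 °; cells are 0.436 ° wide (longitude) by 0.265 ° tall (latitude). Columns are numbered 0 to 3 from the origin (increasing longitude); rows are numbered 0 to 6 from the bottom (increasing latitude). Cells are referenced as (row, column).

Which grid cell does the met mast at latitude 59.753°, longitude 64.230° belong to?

Column index: ⌊(64.230 − 63.183) / 0.436⌋ = ⌊2.401⌋ = 2
Row offset from origin: ⌊(59.753 − 59.402) / 0.265⌋ = ⌊1.325⌋ = 1 → row 1

(1, 2)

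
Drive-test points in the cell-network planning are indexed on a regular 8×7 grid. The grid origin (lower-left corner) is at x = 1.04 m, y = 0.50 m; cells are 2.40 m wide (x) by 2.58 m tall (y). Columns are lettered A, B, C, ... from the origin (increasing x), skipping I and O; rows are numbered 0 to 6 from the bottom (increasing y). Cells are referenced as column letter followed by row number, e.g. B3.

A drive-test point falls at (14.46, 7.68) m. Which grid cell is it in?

Column index: ⌊(14.46 − 1.04) / 2.40⌋ = ⌊5.592⌋ = 5 → column F
Row offset from origin: ⌊(7.68 − 0.50) / 2.58⌋ = ⌊2.783⌋ = 2 → row 2

F2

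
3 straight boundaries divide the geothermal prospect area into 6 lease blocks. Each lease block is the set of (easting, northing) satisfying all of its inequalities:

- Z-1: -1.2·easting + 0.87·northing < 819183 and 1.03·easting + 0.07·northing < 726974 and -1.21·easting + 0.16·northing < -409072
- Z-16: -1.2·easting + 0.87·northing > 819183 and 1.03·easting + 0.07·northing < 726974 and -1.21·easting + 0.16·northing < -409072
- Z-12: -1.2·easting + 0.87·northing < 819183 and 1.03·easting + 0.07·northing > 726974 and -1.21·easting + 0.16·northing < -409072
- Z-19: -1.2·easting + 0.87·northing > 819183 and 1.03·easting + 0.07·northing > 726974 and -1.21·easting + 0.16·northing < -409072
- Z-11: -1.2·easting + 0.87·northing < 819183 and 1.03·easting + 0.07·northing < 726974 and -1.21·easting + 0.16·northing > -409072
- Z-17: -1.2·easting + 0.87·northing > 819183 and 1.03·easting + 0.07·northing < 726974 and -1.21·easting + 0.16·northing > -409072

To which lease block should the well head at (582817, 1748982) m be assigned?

-1.2·582817 + 0.87·1748982 = 822233.940, which is > 819183
1.03·582817 + 0.07·1748982 = 722730.250, which is < 726974
-1.21·582817 + 0.16·1748982 = -425371.450, which is < -409072
This sign pattern matches Z-16.

Z-16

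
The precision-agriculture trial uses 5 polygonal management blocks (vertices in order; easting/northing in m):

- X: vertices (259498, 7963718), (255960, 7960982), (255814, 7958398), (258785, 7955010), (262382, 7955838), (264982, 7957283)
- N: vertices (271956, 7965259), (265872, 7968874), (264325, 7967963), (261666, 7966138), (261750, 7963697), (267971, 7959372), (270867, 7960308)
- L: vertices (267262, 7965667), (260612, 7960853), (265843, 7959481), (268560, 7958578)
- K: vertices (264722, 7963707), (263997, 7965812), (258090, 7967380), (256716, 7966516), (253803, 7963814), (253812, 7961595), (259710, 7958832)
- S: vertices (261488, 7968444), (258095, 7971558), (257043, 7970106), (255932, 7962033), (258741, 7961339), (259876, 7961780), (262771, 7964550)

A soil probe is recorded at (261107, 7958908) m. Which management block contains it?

X

Cast a ray rightward from (261107, 7958908). For each polygon, the edges (by vertex number in listed order) whose endpoints lie on opposite sides of northing = 7958908, where each meets that height, and whether that is right or left of the point:
X: 2–3 at easting≈255842.8 (left), 6–1 at easting≈263597.2 (right) → 1 crossing.
N: no edge straddles that height → 0 crossings.
L: 3–4 at easting≈267567.1 (right), 4–1 at easting≈268499.6 (right) → 2 crossings.
K: 6–7 at easting≈259547.8 (left), 7–1 at easting≈259788.1 (left) → 0 crossings.
S: no edge straddles that height → 0 crossings.
Only X has an odd count, so the point is inside X.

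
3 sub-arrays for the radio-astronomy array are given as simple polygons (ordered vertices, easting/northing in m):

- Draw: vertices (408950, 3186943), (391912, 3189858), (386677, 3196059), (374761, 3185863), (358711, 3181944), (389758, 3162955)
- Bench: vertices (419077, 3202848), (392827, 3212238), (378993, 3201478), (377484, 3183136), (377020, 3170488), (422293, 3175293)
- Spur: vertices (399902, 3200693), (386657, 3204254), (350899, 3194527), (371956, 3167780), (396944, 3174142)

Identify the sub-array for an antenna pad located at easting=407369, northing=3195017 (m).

Cast a ray rightward from (407369, 3195017). For each polygon, the edges (by vertex number in listed order) whose endpoints lie on opposite sides of northing = 3195017, where each meets that height, and whether that is right or left of the point:
Draw: 2–3 at easting≈387556.7 (left), 3–4 at easting≈385459.2 (left) → 0 crossings.
Bench: 3–4 at easting≈378461.5 (left), 6–1 at easting≈419991.0 (right) → 1 crossing.
Spur: 2–3 at easting≈352700.3 (left), 5–1 at easting≈399269.6 (left) → 0 crossings.
Only Bench has an odd count, so the point is inside Bench.

Bench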